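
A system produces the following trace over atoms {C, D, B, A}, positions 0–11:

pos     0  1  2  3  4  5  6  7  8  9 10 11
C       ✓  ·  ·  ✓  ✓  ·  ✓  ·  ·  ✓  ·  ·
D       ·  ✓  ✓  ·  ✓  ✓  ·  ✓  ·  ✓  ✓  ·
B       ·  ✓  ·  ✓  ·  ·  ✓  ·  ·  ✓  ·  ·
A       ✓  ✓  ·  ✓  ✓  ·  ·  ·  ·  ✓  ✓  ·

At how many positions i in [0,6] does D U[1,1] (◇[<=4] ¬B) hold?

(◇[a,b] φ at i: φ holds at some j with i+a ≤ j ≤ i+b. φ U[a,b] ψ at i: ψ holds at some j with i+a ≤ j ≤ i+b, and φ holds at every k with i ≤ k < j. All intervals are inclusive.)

4

Evaluate at each i in [0,6]:
  i=0: ✗ (lhs fails at k=0 before rhs at j=1)
  i=1: ✓ (rhs at j=2; lhs holds on [1,1])
  i=2: ✓ (rhs at j=3; lhs holds on [2,2])
  i=3: ✗ (lhs fails at k=3 before rhs at j=4)
  i=4: ✓ (rhs at j=5; lhs holds on [4,4])
  i=5: ✓ (rhs at j=6; lhs holds on [5,5])
  i=6: ✗ (lhs fails at k=6 before rhs at j=7)
Positions where it holds: {1, 2, 4, 5} → 4.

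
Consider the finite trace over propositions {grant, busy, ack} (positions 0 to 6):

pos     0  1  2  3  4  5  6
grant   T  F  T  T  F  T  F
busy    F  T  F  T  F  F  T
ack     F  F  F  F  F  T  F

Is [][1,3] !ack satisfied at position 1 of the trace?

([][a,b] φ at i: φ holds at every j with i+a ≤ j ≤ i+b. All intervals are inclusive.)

True

Check !ack at every j in [2,4]:
  j=2: true
  j=3: true
  j=4: true
All positions satisfy it → formula holds.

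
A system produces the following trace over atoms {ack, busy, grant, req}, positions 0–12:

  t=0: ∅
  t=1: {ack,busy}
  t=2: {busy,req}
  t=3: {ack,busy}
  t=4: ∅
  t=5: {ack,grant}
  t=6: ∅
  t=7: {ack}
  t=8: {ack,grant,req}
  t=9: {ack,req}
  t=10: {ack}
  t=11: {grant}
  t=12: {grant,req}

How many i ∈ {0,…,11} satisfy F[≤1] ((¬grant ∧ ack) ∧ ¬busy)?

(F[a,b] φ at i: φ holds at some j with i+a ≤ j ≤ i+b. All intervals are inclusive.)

Evaluate at each i in [0,11]:
  i=0: ✗ (none in [0,1])
  i=1: ✗ (none in [1,2])
  i=2: ✗ (none in [2,3])
  i=3: ✗ (none in [3,4])
  i=4: ✗ (none in [4,5])
  i=5: ✗ (none in [5,6])
  i=6: ✓ (witness j=7)
  i=7: ✓ (witness j=7)
  i=8: ✓ (witness j=9)
  i=9: ✓ (witness j=9)
  i=10: ✓ (witness j=10)
  i=11: ✗ (none in [11,12])
Positions where it holds: {6, 7, 8, 9, 10} → 5.

5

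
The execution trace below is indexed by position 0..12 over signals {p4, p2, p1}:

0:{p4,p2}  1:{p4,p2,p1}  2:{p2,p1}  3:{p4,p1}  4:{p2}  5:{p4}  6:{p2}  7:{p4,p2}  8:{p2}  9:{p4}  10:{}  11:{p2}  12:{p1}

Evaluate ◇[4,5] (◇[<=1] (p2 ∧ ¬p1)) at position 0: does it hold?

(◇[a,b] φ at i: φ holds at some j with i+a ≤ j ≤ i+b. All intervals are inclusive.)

Check ◇[<=1] (p2 ∧ ¬p1) at each j in [4,5]:
  j=4: holds (witness at 4)
  j=5: holds (witness at 6)
Found at j=4 → formula holds.

Holds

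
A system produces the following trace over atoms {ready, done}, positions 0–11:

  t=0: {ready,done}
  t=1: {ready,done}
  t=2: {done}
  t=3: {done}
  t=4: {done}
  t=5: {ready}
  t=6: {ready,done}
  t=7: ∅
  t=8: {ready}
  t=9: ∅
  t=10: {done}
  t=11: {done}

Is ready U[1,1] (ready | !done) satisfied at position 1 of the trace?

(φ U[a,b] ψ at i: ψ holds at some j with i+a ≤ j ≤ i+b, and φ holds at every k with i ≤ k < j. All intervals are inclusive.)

Need some j in [2,2] with (ready | !done), and ready at every k in [1,j-1].
  j=2: (ready | !done) false.
No j in the window works → until fails.

No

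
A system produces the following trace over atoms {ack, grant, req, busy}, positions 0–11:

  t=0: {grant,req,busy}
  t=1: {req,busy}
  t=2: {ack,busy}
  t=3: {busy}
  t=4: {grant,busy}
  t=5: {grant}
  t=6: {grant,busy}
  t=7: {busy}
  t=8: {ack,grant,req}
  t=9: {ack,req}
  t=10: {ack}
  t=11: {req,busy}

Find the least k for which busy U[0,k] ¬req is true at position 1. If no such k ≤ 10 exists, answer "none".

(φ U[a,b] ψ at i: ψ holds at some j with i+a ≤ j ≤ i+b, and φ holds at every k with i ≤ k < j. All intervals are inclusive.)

Need earliest j ≥ 1 with ¬req, and busy at every k in [1,j-1].
  j=1: rhs fails.
  j=2: rhs holds; lhs holds on [1,1]. k = 1.

1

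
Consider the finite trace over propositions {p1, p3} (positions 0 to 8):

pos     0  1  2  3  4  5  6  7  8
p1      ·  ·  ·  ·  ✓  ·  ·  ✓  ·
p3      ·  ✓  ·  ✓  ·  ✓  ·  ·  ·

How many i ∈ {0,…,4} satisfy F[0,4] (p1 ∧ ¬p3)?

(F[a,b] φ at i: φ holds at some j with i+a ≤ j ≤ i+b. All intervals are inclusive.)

5

Evaluate at each i in [0,4]:
  i=0: ✓ (witness j=4)
  i=1: ✓ (witness j=4)
  i=2: ✓ (witness j=4)
  i=3: ✓ (witness j=4)
  i=4: ✓ (witness j=4)
Positions where it holds: {0, 1, 2, 3, 4} → 5.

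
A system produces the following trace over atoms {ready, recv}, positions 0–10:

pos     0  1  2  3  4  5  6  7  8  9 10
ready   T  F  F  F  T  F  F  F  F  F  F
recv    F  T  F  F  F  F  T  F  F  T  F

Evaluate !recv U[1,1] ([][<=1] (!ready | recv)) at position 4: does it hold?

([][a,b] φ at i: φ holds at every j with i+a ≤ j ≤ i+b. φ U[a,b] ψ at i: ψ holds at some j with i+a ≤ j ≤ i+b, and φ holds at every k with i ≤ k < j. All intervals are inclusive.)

Yes

Need some j in [5,5] with [][<=1] (!ready | recv), and !recv at every k in [4,j-1].
  j=5: [][<=1] (!ready | recv) holds; !recv holds at every k in [4,4] → satisfied.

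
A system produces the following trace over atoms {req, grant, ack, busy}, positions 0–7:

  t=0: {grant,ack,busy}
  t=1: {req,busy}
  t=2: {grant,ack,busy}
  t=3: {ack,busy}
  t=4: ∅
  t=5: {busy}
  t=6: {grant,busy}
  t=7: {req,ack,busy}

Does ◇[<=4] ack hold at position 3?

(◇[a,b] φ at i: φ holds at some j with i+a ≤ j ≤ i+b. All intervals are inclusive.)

True

Check ack at each j in [3,7]:
  j=3: true
  j=4: false
  j=5: false
  j=6: false
  j=7: true
Found at j=3 → formula holds.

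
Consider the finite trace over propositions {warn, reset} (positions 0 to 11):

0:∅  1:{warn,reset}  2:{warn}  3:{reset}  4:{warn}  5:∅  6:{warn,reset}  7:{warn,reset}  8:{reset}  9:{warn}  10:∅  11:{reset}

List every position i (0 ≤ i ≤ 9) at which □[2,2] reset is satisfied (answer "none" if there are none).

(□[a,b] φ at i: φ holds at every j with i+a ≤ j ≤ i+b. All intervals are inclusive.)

1, 4, 5, 6, 9

Evaluate at each i in [0,9]:
  i=0: ✗ (fails at j=2)
  i=1: ✓ (all of [3,3])
  i=2: ✗ (fails at j=4)
  i=3: ✗ (fails at j=5)
  i=4: ✓ (all of [6,6])
  i=5: ✓ (all of [7,7])
  i=6: ✓ (all of [8,8])
  i=7: ✗ (fails at j=9)
  i=8: ✗ (fails at j=10)
  i=9: ✓ (all of [11,11])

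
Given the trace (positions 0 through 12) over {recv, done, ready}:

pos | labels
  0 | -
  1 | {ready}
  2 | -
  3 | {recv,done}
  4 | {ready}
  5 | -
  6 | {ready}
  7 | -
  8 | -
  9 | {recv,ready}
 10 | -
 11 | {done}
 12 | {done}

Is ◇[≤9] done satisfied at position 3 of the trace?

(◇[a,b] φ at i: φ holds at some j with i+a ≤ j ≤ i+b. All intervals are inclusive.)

Check done at each j in [3,12]:
  j=3: true
  j=4: false
  j=5: false
  j=6: false
  j=7: false
  j=8: false
  j=9: false
  j=10: false
  j=11: true
  j=12: true
Found at j=3 → formula holds.

True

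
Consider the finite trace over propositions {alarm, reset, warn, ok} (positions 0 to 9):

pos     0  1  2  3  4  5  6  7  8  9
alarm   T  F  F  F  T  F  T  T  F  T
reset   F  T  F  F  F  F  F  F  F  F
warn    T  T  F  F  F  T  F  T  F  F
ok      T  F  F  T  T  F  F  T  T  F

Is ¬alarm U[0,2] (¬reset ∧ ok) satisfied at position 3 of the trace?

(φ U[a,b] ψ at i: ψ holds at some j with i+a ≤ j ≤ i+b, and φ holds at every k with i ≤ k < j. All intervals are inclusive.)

Need some j in [3,5] with (¬reset ∧ ok), and ¬alarm at every k in [3,j-1].
  j=3: (¬reset ∧ ok) holds; no prefix to check → satisfied.

Holds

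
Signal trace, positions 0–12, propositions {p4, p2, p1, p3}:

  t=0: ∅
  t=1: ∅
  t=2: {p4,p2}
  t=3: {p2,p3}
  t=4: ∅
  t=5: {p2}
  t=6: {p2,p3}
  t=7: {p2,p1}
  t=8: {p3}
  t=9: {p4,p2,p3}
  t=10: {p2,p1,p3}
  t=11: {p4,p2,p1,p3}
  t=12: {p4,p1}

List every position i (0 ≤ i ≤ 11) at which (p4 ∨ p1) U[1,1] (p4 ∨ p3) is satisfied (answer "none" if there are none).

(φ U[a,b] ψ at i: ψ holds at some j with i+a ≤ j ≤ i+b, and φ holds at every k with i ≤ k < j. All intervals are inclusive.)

2, 7, 9, 10, 11

Evaluate at each i in [0,11]:
  i=0: ✗ (no rhs in [1,1])
  i=1: ✗ (lhs fails at k=1 before rhs at j=2)
  i=2: ✓ (rhs at j=3; lhs holds on [2,2])
  i=3: ✗ (no rhs in [4,4])
  i=4: ✗ (no rhs in [5,5])
  i=5: ✗ (lhs fails at k=5 before rhs at j=6)
  i=6: ✗ (no rhs in [7,7])
  i=7: ✓ (rhs at j=8; lhs holds on [7,7])
  i=8: ✗ (lhs fails at k=8 before rhs at j=9)
  i=9: ✓ (rhs at j=10; lhs holds on [9,9])
  i=10: ✓ (rhs at j=11; lhs holds on [10,10])
  i=11: ✓ (rhs at j=12; lhs holds on [11,11])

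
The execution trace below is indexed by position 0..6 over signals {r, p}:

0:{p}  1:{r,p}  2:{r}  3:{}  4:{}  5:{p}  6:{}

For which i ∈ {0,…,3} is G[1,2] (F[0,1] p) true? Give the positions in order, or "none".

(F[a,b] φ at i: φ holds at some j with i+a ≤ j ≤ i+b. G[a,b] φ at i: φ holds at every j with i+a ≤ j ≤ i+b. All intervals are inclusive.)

Evaluate at each i in [0,3]:
  i=0: ✗ (fails at j=2)
  i=1: ✗ (fails at j=2)
  i=2: ✗ (fails at j=3)
  i=3: ✓ (all of [4,5])

3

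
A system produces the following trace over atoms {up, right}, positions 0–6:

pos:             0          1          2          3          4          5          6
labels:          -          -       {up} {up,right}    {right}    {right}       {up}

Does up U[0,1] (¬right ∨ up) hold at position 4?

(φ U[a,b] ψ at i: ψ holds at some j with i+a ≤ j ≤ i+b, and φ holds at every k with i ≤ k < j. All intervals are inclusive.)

Need some j in [4,5] with (¬right ∨ up), and up at every k in [4,j-1].
  j=4: (¬right ∨ up) false.
  j=5: (¬right ∨ up) false.
No j in the window works → until fails.

Does not hold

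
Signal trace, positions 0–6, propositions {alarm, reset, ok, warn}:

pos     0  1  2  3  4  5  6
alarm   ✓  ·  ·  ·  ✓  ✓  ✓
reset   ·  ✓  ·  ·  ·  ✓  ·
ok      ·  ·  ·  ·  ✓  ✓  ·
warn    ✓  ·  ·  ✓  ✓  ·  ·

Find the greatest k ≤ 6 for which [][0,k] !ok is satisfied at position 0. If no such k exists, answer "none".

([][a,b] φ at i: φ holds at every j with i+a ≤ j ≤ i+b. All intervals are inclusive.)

!ok must hold from j=0 onward; find where it first fails.
  j=0: holds
  j=1: holds
  j=2: holds
  j=3: holds
  j=4: fails
Holds on [0,3], so largest k = 3.

3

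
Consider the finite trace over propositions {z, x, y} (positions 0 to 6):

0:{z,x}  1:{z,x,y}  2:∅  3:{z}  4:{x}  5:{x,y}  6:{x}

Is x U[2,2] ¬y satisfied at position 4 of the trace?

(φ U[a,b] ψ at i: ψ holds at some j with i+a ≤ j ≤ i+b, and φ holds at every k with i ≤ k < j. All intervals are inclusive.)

Need some j in [6,6] with ¬y, and x at every k in [4,j-1].
  j=6: ¬y holds; x holds at every k in [4,5] → satisfied.

Yes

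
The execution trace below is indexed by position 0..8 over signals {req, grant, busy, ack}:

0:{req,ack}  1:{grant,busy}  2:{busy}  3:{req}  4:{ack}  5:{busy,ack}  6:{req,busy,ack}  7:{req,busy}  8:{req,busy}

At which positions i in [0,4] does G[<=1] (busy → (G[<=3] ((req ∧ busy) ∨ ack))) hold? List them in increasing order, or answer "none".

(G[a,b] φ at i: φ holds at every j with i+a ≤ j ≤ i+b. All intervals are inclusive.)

Evaluate at each i in [0,4]:
  i=0: ✗ (fails at j=1)
  i=1: ✗ (fails at j=1)
  i=2: ✗ (fails at j=2)
  i=3: ✓ (all of [3,4])
  i=4: ✓ (all of [4,5])

3, 4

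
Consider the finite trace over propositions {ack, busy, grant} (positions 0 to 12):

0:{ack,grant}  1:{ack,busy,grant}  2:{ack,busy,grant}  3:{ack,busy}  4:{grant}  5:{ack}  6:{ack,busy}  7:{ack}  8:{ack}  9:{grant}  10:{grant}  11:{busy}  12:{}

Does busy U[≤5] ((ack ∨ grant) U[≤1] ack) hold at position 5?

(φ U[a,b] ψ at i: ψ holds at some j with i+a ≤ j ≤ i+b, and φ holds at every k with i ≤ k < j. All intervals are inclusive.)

Yes

Need some j in [5,10] with ((ack ∨ grant) U[≤1] ack), and busy at every k in [5,j-1].
  j=5: ((ack ∨ grant) U[≤1] ack) holds; no prefix to check → satisfied.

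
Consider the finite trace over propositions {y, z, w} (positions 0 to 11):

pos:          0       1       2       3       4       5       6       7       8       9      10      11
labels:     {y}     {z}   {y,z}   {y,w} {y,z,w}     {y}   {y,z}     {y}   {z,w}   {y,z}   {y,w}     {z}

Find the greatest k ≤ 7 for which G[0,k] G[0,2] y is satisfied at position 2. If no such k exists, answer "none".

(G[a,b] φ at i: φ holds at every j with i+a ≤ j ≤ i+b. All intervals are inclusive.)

G[0,2] y must hold from j=2 onward; find where it first fails.
  j=2: holds
  j=3: holds
  j=4: holds
  j=5: holds
  j=6: fails
Holds on [2,5], so largest k = 3.

3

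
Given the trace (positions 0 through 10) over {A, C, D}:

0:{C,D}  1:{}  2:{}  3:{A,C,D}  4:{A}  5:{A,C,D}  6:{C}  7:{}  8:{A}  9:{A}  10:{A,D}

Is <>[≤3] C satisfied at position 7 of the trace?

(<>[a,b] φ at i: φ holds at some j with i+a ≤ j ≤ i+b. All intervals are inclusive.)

Check C at each j in [7,10]:
  j=7: false
  j=8: false
  j=9: false
  j=10: false
No position in the window satisfies it → formula fails.

No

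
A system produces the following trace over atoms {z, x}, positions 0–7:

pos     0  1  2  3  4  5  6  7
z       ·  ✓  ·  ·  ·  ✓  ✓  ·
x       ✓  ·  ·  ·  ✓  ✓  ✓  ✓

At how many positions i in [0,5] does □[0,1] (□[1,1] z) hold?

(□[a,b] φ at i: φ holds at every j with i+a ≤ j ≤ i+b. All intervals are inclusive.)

1

Evaluate at each i in [0,5]:
  i=0: ✗ (fails at j=1)
  i=1: ✗ (fails at j=1)
  i=2: ✗ (fails at j=2)
  i=3: ✗ (fails at j=3)
  i=4: ✓ (all of [4,5])
  i=5: ✗ (fails at j=6)
Positions where it holds: {4} → 1.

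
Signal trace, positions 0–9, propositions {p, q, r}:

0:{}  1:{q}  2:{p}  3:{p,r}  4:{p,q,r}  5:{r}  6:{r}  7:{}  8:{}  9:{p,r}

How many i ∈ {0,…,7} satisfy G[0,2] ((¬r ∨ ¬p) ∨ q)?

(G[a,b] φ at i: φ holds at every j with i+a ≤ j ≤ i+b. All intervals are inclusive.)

4

Evaluate at each i in [0,7]:
  i=0: ✓ (all of [0,2])
  i=1: ✗ (fails at j=3)
  i=2: ✗ (fails at j=3)
  i=3: ✗ (fails at j=3)
  i=4: ✓ (all of [4,6])
  i=5: ✓ (all of [5,7])
  i=6: ✓ (all of [6,8])
  i=7: ✗ (fails at j=9)
Positions where it holds: {0, 4, 5, 6} → 4.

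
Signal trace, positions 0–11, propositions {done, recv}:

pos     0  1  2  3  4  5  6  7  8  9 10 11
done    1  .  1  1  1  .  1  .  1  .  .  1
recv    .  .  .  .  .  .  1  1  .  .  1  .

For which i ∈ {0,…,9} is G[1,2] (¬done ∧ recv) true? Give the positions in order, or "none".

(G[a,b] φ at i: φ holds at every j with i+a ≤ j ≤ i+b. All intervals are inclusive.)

none

Evaluate at each i in [0,9]:
  i=0: ✗ (fails at j=1)
  i=1: ✗ (fails at j=2)
  i=2: ✗ (fails at j=3)
  i=3: ✗ (fails at j=4)
  i=4: ✗ (fails at j=5)
  i=5: ✗ (fails at j=6)
  i=6: ✗ (fails at j=8)
  i=7: ✗ (fails at j=8)
  i=8: ✗ (fails at j=9)
  i=9: ✗ (fails at j=11)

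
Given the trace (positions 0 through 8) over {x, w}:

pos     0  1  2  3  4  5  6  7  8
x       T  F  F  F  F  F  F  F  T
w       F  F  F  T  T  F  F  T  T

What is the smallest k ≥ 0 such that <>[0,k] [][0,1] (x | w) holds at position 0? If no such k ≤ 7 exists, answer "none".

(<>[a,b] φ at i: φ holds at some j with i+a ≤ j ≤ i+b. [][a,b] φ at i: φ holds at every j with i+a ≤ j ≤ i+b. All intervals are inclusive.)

3

Scan j = 0,1,… for [][0,1] (x | w):
  j=0: fails
  j=1: fails
  j=2: fails
  j=3: holds
First hit at j=3, so smallest k = 3-0 = 3.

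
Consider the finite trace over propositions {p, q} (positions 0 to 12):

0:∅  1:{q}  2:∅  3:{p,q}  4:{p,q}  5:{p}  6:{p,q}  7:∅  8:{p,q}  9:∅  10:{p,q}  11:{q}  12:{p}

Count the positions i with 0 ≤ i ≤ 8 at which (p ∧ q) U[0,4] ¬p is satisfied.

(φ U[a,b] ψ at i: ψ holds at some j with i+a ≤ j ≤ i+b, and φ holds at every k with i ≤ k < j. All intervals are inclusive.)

Evaluate at each i in [0,8]:
  i=0: ✓ (rhs at j=0)
  i=1: ✓ (rhs at j=1)
  i=2: ✓ (rhs at j=2)
  i=3: ✗ (lhs fails at k=5 before rhs at j=7)
  i=4: ✗ (lhs fails at k=5 before rhs at j=7)
  i=5: ✗ (lhs fails at k=5 before rhs at j=7)
  i=6: ✓ (rhs at j=7; lhs holds on [6,6])
  i=7: ✓ (rhs at j=7)
  i=8: ✓ (rhs at j=9; lhs holds on [8,8])
Positions where it holds: {0, 1, 2, 6, 7, 8} → 6.

6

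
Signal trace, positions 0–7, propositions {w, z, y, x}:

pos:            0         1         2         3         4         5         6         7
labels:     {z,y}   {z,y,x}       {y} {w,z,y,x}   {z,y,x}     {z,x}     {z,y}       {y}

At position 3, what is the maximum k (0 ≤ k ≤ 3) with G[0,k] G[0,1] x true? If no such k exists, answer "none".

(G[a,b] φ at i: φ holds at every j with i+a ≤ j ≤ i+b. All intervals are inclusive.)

1

G[0,1] x must hold from j=3 onward; find where it first fails.
  j=3: holds
  j=4: holds
  j=5: fails
Holds on [3,4], so largest k = 1.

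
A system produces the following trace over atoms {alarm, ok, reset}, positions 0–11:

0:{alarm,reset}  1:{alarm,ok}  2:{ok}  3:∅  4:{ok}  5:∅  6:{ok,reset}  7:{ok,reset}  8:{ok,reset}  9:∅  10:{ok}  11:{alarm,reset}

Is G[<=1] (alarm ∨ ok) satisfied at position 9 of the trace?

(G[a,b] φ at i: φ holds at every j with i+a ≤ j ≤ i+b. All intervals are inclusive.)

False

Check (alarm ∨ ok) at every j in [9,10]:
  j=9: false
  j=10: true
Fails at j=9 → formula fails.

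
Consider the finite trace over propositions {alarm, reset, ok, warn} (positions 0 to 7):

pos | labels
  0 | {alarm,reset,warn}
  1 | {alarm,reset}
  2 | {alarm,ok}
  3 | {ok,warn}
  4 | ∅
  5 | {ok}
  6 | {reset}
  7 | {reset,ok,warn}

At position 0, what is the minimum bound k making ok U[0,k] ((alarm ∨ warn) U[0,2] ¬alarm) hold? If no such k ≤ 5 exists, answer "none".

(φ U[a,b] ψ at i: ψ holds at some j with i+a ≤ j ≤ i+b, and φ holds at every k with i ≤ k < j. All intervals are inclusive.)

none

Need earliest j ≥ 0 with ((alarm ∨ warn) U[0,2] ¬alarm), and ok at every k in [0,j-1].
  j=0: rhs fails.
  j=1: rhs holds but lhs fails at k=0.
  j=2: rhs holds but lhs fails at k=0.
  j=3: rhs holds but lhs fails at k=0.
  j=4: rhs holds but lhs fails at k=0.
  j=5: rhs holds but lhs fails at k=0.
No witness within the range → none.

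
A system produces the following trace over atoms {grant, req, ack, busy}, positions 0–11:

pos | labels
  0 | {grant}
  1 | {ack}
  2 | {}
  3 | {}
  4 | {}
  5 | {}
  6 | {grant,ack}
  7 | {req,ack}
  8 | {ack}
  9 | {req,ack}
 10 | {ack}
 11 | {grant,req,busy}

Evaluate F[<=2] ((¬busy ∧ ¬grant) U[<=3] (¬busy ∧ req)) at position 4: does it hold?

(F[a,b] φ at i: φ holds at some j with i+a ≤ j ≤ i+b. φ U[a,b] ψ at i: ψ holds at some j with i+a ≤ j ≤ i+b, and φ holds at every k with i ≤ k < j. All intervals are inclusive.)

Check ((¬busy ∧ ¬grant) U[<=3] (¬busy ∧ req)) at each j in [4,6]:
  j=4: fails
  j=5: fails
  j=6: fails
No position in the window satisfies it → formula fails.

No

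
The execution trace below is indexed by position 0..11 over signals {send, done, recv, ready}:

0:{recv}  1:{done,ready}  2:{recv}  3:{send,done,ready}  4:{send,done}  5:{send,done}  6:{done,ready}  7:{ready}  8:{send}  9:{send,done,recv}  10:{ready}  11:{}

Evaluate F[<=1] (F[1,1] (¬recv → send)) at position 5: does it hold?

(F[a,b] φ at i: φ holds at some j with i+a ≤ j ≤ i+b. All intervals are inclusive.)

Check F[1,1] (¬recv → send) at each j in [5,6]:
  j=5: fails (none in [6,6])
  j=6: fails (none in [7,7])
No position in the window satisfies it → formula fails.

False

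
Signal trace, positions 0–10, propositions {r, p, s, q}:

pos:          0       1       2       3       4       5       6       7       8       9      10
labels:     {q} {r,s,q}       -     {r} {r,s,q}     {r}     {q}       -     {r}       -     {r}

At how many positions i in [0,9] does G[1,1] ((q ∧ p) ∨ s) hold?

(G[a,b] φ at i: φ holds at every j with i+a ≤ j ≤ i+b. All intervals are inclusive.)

2

Evaluate at each i in [0,9]:
  i=0: ✓ (all of [1,1])
  i=1: ✗ (fails at j=2)
  i=2: ✗ (fails at j=3)
  i=3: ✓ (all of [4,4])
  i=4: ✗ (fails at j=5)
  i=5: ✗ (fails at j=6)
  i=6: ✗ (fails at j=7)
  i=7: ✗ (fails at j=8)
  i=8: ✗ (fails at j=9)
  i=9: ✗ (fails at j=10)
Positions where it holds: {0, 3} → 2.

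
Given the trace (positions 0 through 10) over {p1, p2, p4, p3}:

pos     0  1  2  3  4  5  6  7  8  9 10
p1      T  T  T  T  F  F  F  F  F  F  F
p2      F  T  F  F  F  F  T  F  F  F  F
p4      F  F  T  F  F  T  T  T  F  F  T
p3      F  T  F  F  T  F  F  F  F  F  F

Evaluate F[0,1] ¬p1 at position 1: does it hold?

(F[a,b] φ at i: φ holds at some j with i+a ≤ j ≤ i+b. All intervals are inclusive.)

Does not hold

Check ¬p1 at each j in [1,2]:
  j=1: false
  j=2: false
No position in the window satisfies it → formula fails.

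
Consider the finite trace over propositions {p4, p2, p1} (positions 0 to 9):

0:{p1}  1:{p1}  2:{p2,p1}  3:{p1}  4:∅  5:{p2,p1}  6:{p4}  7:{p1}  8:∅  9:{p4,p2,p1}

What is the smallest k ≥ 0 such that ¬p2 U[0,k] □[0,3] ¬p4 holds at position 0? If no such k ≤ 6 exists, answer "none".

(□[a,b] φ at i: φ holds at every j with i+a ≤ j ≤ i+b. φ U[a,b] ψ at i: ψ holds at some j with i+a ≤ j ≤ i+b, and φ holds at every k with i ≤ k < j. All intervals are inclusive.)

0

Need earliest j ≥ 0 with □[0,3] ¬p4, and ¬p2 at every k in [0,j-1].
  j=0: rhs holds (empty prefix). k = 0.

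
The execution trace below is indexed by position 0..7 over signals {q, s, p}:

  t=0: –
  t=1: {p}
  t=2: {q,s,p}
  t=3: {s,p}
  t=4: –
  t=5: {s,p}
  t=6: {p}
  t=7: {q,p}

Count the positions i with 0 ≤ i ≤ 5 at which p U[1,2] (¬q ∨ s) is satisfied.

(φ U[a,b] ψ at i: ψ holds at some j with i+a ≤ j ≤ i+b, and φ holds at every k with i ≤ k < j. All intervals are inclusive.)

4

Evaluate at each i in [0,5]:
  i=0: ✗ (lhs fails at k=0 before rhs at j=1)
  i=1: ✓ (rhs at j=2; lhs holds on [1,1])
  i=2: ✓ (rhs at j=3; lhs holds on [2,2])
  i=3: ✓ (rhs at j=4; lhs holds on [3,3])
  i=4: ✗ (lhs fails at k=4 before rhs at j=5)
  i=5: ✓ (rhs at j=6; lhs holds on [5,5])
Positions where it holds: {1, 2, 3, 5} → 4.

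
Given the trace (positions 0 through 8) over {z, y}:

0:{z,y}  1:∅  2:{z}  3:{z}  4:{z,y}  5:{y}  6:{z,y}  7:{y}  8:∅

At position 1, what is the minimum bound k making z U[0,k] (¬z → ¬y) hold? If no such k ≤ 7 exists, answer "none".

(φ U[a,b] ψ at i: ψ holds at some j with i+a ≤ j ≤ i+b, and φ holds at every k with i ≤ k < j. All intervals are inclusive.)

0

Need earliest j ≥ 1 with (¬z → ¬y), and z at every k in [1,j-1].
  j=1: rhs holds (empty prefix). k = 0.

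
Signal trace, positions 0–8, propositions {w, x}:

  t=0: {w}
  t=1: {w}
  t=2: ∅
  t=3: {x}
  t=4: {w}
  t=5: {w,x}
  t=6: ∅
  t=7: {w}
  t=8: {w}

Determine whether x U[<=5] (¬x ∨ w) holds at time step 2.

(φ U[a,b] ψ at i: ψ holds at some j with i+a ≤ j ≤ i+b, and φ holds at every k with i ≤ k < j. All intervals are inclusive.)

Yes

Need some j in [2,7] with (¬x ∨ w), and x at every k in [2,j-1].
  j=2: (¬x ∨ w) holds; no prefix to check → satisfied.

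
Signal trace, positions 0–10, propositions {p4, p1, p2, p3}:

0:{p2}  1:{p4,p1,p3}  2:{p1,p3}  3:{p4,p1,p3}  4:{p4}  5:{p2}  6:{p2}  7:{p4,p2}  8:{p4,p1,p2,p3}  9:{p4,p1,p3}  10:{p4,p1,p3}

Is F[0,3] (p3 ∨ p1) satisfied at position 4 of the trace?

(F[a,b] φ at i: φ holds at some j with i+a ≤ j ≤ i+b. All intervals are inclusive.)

Check (p3 ∨ p1) at each j in [4,7]:
  j=4: false
  j=5: false
  j=6: false
  j=7: false
No position in the window satisfies it → formula fails.

Does not hold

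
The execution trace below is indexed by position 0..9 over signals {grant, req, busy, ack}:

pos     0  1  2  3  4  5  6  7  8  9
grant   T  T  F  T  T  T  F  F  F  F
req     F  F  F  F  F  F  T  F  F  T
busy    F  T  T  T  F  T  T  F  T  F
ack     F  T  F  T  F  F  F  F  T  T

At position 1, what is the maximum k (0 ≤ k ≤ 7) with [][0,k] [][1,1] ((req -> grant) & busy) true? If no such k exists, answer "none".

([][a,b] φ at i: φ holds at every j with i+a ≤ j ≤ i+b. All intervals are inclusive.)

1

[][1,1] ((req -> grant) & busy) must hold from j=1 onward; find where it first fails.
  j=1: holds
  j=2: holds
  j=3: fails
Holds on [1,2], so largest k = 1.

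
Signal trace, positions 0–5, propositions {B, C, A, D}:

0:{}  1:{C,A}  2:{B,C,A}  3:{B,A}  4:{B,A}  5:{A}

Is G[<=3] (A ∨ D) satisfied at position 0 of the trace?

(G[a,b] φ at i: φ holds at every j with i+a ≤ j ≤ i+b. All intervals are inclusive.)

Check (A ∨ D) at every j in [0,3]:
  j=0: false
  j=1: true
  j=2: true
  j=3: true
Fails at j=0 → formula fails.

Does not hold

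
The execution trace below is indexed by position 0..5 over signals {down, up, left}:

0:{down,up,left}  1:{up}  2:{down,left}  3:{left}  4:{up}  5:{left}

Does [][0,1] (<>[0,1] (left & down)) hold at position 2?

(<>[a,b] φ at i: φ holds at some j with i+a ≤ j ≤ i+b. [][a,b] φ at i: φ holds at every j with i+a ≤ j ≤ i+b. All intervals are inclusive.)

Check <>[0,1] (left & down) at every j in [2,3]:
  j=2: holds (witness at 2)
  j=3: fails (none in [3,4])
Fails at j=3 → formula fails.

False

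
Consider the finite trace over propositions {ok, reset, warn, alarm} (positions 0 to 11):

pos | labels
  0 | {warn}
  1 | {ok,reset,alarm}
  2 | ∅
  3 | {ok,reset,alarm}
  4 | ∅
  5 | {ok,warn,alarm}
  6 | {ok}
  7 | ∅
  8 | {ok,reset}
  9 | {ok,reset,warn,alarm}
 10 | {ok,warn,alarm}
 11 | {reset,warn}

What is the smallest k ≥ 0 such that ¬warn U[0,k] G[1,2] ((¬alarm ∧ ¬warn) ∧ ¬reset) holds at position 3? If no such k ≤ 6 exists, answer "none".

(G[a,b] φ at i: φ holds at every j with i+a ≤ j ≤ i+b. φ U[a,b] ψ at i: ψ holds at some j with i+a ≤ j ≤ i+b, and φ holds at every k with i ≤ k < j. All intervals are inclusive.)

Need earliest j ≥ 3 with G[1,2] ((¬alarm ∧ ¬warn) ∧ ¬reset), and ¬warn at every k in [3,j-1].
  j=3: rhs fails.
  j=4: rhs fails.
  j=5: rhs holds; lhs holds on [3,4]. k = 2.

2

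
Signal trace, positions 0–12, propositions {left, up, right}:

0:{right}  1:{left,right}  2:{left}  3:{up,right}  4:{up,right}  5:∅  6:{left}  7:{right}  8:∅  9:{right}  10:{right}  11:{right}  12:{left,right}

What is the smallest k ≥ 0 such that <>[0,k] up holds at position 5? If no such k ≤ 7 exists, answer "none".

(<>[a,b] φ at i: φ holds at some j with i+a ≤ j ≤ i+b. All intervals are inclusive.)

none

Scan j = 5,6,… for up:
  j=5: fails
  j=6: fails
  j=7: fails
  j=8: fails
  j=9: fails
  j=10: fails
  j=11: fails
  j=12: fails
No j in [5,12] satisfies it → none.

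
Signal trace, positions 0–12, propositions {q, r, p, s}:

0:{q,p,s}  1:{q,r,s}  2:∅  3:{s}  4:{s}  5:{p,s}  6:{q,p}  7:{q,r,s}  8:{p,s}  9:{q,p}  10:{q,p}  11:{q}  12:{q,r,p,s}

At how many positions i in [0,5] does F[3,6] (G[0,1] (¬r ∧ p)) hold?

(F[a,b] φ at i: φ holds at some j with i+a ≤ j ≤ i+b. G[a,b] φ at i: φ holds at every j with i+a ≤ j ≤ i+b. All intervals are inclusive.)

Evaluate at each i in [0,5]:
  i=0: ✓ (witness j=5)
  i=1: ✓ (witness j=5)
  i=2: ✓ (witness j=5)
  i=3: ✓ (witness j=8)
  i=4: ✓ (witness j=8)
  i=5: ✓ (witness j=8)
Positions where it holds: {0, 1, 2, 3, 4, 5} → 6.

6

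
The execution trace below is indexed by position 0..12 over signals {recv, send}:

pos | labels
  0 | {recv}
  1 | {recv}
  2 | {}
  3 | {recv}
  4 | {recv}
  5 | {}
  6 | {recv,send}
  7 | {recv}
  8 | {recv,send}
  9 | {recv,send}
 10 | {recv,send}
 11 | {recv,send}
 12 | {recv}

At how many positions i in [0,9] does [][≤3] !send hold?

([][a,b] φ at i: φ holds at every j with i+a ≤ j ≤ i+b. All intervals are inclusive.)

Evaluate at each i in [0,9]:
  i=0: ✓ (all of [0,3])
  i=1: ✓ (all of [1,4])
  i=2: ✓ (all of [2,5])
  i=3: ✗ (fails at j=6)
  i=4: ✗ (fails at j=6)
  i=5: ✗ (fails at j=6)
  i=6: ✗ (fails at j=6)
  i=7: ✗ (fails at j=8)
  i=8: ✗ (fails at j=8)
  i=9: ✗ (fails at j=9)
Positions where it holds: {0, 1, 2} → 3.

3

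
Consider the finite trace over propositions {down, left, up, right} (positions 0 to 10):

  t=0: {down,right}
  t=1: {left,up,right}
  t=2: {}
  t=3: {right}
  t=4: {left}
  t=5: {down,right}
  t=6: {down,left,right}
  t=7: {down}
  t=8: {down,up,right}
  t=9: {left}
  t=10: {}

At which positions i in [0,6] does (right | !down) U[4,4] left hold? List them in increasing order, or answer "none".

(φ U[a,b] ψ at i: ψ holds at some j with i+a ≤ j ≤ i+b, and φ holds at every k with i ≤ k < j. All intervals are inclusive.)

0, 2

Evaluate at each i in [0,6]:
  i=0: ✓ (rhs at j=4; lhs holds on [0,3])
  i=1: ✗ (no rhs in [5,5])
  i=2: ✓ (rhs at j=6; lhs holds on [2,5])
  i=3: ✗ (no rhs in [7,7])
  i=4: ✗ (no rhs in [8,8])
  i=5: ✗ (lhs fails at k=7 before rhs at j=9)
  i=6: ✗ (no rhs in [10,10])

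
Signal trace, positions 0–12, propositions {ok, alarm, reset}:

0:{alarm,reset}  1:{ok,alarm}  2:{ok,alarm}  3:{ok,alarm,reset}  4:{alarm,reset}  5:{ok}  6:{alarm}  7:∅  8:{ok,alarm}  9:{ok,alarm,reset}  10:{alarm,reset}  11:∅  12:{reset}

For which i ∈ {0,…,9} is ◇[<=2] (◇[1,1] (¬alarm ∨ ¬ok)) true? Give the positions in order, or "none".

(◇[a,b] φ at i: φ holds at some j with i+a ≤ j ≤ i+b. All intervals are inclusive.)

1, 2, 3, 4, 5, 6, 7, 8, 9

Evaluate at each i in [0,9]:
  i=0: ✗ (none in [0,2])
  i=1: ✓ (witness j=3)
  i=2: ✓ (witness j=3)
  i=3: ✓ (witness j=3)
  i=4: ✓ (witness j=4)
  i=5: ✓ (witness j=5)
  i=6: ✓ (witness j=6)
  i=7: ✓ (witness j=9)
  i=8: ✓ (witness j=9)
  i=9: ✓ (witness j=9)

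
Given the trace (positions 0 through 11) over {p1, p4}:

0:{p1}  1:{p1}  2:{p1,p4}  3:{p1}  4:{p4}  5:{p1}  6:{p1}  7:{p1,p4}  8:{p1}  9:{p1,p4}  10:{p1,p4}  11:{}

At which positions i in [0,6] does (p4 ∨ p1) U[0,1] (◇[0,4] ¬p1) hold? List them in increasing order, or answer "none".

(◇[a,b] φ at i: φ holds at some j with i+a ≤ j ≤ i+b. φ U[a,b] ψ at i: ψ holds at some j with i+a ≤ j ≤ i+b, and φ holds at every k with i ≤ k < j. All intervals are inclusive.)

Evaluate at each i in [0,6]:
  i=0: ✓ (rhs at j=0)
  i=1: ✓ (rhs at j=1)
  i=2: ✓ (rhs at j=2)
  i=3: ✓ (rhs at j=3)
  i=4: ✓ (rhs at j=4)
  i=5: ✗ (no rhs in [5,6])
  i=6: ✓ (rhs at j=7; lhs holds on [6,6])

0, 1, 2, 3, 4, 6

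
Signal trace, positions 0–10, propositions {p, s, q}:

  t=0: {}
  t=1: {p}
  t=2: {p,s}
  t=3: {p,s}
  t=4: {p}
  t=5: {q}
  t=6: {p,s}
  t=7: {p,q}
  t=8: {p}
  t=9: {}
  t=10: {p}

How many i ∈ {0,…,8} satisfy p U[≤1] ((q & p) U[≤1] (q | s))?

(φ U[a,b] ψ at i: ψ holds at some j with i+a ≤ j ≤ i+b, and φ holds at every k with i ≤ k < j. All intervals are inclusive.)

7

Evaluate at each i in [0,8]:
  i=0: ✗ (no rhs in [0,1])
  i=1: ✓ (rhs at j=2; lhs holds on [1,1])
  i=2: ✓ (rhs at j=2)
  i=3: ✓ (rhs at j=3)
  i=4: ✓ (rhs at j=5; lhs holds on [4,4])
  i=5: ✓ (rhs at j=5)
  i=6: ✓ (rhs at j=6)
  i=7: ✓ (rhs at j=7)
  i=8: ✗ (no rhs in [8,9])
Positions where it holds: {1, 2, 3, 4, 5, 6, 7} → 7.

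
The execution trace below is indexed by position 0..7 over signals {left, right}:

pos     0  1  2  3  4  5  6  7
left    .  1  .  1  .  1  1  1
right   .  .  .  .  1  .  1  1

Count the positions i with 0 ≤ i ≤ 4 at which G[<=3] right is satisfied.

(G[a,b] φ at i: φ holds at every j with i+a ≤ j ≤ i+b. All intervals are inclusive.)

Evaluate at each i in [0,4]:
  i=0: ✗ (fails at j=0)
  i=1: ✗ (fails at j=1)
  i=2: ✗ (fails at j=2)
  i=3: ✗ (fails at j=3)
  i=4: ✗ (fails at j=5)
Positions where it holds: {} → 0.

0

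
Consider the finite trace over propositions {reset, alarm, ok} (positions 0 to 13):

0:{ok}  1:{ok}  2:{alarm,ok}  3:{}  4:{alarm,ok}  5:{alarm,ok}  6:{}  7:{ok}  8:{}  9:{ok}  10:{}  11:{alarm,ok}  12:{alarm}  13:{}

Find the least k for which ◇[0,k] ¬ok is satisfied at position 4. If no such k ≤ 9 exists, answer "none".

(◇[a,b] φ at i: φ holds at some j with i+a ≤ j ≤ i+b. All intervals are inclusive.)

2

Scan j = 4,5,… for ¬ok:
  j=4: fails
  j=5: fails
  j=6: holds
First hit at j=6, so smallest k = 6-4 = 2.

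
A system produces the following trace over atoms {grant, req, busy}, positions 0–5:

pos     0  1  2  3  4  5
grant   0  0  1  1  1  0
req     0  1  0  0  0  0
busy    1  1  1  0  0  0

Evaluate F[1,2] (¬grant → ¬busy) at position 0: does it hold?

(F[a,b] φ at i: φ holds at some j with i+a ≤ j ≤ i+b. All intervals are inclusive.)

Yes

Check (¬grant → ¬busy) at each j in [1,2]:
  j=1: false
  j=2: true
Found at j=2 → formula holds.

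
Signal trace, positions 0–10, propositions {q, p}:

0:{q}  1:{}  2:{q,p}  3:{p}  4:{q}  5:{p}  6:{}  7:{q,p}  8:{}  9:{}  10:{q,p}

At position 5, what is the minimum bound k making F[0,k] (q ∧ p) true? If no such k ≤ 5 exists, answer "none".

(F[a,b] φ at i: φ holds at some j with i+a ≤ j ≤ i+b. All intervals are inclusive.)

Scan j = 5,6,… for (q ∧ p):
  j=5: fails
  j=6: fails
  j=7: holds
First hit at j=7, so smallest k = 7-5 = 2.

2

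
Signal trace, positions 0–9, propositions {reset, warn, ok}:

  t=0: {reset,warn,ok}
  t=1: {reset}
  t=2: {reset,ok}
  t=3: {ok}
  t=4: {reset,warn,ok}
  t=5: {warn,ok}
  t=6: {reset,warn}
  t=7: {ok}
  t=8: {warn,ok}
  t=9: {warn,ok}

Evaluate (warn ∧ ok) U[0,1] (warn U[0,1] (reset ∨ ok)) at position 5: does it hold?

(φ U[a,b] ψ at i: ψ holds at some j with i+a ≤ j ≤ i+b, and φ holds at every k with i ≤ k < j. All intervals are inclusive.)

Need some j in [5,6] with (warn U[0,1] (reset ∨ ok)), and (warn ∧ ok) at every k in [5,j-1].
  j=5: (warn U[0,1] (reset ∨ ok)) holds; no prefix to check → satisfied.

True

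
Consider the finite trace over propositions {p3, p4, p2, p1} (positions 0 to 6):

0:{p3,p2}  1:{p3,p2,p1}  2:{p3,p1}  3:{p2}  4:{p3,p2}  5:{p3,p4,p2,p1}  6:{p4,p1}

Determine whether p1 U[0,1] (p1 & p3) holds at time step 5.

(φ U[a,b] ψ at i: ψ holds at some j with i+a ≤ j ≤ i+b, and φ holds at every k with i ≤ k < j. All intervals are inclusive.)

Need some j in [5,6] with (p1 & p3), and p1 at every k in [5,j-1].
  j=5: (p1 & p3) holds; no prefix to check → satisfied.

True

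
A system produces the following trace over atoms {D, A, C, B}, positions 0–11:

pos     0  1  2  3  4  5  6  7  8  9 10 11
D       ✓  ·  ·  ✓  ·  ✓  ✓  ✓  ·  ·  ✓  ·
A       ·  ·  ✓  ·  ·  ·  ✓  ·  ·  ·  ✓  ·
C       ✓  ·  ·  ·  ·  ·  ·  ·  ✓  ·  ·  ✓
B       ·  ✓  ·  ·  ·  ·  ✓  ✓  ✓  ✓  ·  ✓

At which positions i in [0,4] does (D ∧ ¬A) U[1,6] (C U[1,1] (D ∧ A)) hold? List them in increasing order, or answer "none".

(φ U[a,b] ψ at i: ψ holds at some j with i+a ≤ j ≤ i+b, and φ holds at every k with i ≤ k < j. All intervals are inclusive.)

Evaluate at each i in [0,4]:
  i=0: ✗ (no rhs in [1,6])
  i=1: ✗ (no rhs in [2,7])
  i=2: ✗ (no rhs in [3,8])
  i=3: ✗ (no rhs in [4,9])
  i=4: ✗ (no rhs in [5,10])

none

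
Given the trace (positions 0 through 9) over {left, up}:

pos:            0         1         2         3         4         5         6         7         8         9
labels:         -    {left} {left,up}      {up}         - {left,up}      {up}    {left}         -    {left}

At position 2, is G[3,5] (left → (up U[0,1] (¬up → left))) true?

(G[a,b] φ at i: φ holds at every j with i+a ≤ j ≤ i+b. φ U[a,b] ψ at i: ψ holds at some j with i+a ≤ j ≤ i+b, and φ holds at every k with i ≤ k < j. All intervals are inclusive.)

True

Check (left → (up U[0,1] (¬up → left))) at every j in [5,7]:
  j=5: antecedent true; consequent holds → ✓
  j=6: antecedent false → ✓
  j=7: antecedent true; consequent holds → ✓
All positions satisfy it → formula holds.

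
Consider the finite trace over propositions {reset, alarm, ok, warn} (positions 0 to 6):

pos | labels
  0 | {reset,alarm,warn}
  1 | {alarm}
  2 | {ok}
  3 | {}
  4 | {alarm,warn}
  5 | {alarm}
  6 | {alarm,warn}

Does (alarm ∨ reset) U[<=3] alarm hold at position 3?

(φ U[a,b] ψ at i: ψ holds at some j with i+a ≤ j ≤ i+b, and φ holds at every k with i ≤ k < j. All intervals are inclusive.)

No

Need some j in [3,6] with alarm, and (alarm ∨ reset) at every k in [3,j-1].
  j=3: alarm false.
  j=4: alarm holds, but (alarm ∨ reset) fails at k=3 → not this j.
  j=5: alarm holds, but (alarm ∨ reset) fails at k=3 → not this j.
  j=6: alarm holds, but (alarm ∨ reset) fails at k=3 → not this j.
No j in the window works → until fails.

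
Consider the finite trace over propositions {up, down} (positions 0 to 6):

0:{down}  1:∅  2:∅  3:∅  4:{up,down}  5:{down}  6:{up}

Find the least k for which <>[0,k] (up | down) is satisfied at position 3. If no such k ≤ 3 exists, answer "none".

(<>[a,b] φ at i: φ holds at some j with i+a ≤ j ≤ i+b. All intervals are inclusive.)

Scan j = 3,4,… for (up | down):
  j=3: fails
  j=4: holds
First hit at j=4, so smallest k = 4-3 = 1.

1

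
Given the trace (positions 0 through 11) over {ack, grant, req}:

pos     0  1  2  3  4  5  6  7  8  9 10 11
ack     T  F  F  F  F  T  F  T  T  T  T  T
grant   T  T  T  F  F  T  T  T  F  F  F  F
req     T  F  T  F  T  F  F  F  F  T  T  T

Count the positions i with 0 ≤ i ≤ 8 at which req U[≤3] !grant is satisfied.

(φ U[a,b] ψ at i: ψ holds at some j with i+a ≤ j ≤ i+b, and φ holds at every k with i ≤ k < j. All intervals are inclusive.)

Evaluate at each i in [0,8]:
  i=0: ✗ (lhs fails at k=1 before rhs at j=3)
  i=1: ✗ (lhs fails at k=1 before rhs at j=3)
  i=2: ✓ (rhs at j=3; lhs holds on [2,2])
  i=3: ✓ (rhs at j=3)
  i=4: ✓ (rhs at j=4)
  i=5: ✗ (lhs fails at k=5 before rhs at j=8)
  i=6: ✗ (lhs fails at k=6 before rhs at j=8)
  i=7: ✗ (lhs fails at k=7 before rhs at j=8)
  i=8: ✓ (rhs at j=8)
Positions where it holds: {2, 3, 4, 8} → 4.

4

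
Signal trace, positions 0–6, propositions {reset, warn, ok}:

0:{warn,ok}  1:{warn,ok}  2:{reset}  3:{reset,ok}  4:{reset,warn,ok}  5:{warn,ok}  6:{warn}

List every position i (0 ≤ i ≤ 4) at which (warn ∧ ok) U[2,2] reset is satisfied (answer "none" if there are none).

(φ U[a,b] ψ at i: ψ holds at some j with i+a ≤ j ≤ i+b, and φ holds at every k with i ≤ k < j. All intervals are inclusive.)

0

Evaluate at each i in [0,4]:
  i=0: ✓ (rhs at j=2; lhs holds on [0,1])
  i=1: ✗ (lhs fails at k=2 before rhs at j=3)
  i=2: ✗ (lhs fails at k=2 before rhs at j=4)
  i=3: ✗ (no rhs in [5,5])
  i=4: ✗ (no rhs in [6,6])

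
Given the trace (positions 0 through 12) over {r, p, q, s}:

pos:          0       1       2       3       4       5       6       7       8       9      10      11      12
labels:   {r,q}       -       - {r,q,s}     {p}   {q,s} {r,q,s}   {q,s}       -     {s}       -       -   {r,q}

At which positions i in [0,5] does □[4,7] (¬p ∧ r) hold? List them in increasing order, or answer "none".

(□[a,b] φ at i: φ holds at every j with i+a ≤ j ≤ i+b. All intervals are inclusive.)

none

Evaluate at each i in [0,5]:
  i=0: ✗ (fails at j=4)
  i=1: ✗ (fails at j=5)
  i=2: ✗ (fails at j=7)
  i=3: ✗ (fails at j=7)
  i=4: ✗ (fails at j=8)
  i=5: ✗ (fails at j=9)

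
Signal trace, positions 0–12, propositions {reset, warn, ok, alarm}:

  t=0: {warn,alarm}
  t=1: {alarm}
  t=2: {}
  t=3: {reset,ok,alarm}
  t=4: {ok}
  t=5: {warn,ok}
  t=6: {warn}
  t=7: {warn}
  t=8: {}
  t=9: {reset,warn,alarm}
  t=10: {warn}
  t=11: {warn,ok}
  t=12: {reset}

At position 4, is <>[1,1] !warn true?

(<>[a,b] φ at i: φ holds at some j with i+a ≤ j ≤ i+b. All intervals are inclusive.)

Check !warn at each j in [5,5]:
  j=5: false
No position in the window satisfies it → formula fails.

No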